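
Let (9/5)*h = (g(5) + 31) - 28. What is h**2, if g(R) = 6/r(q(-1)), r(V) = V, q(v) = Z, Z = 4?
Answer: 25/4 ≈ 6.2500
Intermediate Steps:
q(v) = 4
g(R) = 3/2 (g(R) = 6/4 = 6*(1/4) = 3/2)
h = 5/2 (h = 5*((3/2 + 31) - 28)/9 = 5*(65/2 - 28)/9 = (5/9)*(9/2) = 5/2 ≈ 2.5000)
h**2 = (5/2)**2 = 25/4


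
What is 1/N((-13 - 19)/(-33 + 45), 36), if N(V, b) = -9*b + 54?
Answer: -1/270 ≈ -0.0037037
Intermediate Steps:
N(V, b) = 54 - 9*b
1/N((-13 - 19)/(-33 + 45), 36) = 1/(54 - 9*36) = 1/(54 - 324) = 1/(-270) = -1/270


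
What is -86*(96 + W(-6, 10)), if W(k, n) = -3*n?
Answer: -5676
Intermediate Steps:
-86*(96 + W(-6, 10)) = -86*(96 - 3*10) = -86*(96 - 30) = -86*66 = -5676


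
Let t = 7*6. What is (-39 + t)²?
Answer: 9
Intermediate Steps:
t = 42
(-39 + t)² = (-39 + 42)² = 3² = 9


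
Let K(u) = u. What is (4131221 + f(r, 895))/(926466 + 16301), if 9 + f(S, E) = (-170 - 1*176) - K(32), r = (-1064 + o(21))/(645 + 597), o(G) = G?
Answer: 4130834/942767 ≈ 4.3816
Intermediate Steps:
r = -1043/1242 (r = (-1064 + 21)/(645 + 597) = -1043/1242 ≈ -0.83977)
f(S, E) = -387 (f(S, E) = -9 + ((-170 - 1*176) - 1*32) = -9 + ((-170 - 176) - 32) = -9 + (-346 - 32) = -9 - 378 = -387)
(4131221 + f(r, 895))/(926466 + 16301) = (4131221 - 387)/(926466 + 16301) = 4130834/942767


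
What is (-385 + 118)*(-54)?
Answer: 14418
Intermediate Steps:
(-385 + 118)*(-54) = -267*(-54) = 14418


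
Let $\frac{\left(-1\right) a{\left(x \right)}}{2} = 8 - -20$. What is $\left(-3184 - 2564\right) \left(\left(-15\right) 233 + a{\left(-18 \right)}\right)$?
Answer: $20411148$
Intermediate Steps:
$a{\left(x \right)} = -56$ ($a{\left(x \right)} = - 2 \left(8 - -20\right) = - 2 \left(8 + 20\right) = \left(-2\right) 28 = -56$)
$\left(-3184 - 2564\right) \left(\left(-15\right) 233 + a{\left(-18 \right)}\right) = \left(-3184 - 2564\right) \left(\left(-15\right) 233 - 56\right) = - 5748 \left(-3495 - 56\right) = \left(-5748\right) \left(-3551\right) = 20411148$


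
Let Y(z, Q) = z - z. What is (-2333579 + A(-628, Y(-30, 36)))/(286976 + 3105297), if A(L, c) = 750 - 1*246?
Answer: -2333075/3392273 ≈ -0.68776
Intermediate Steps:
Y(z, Q) = 0
A(L, c) = 504 (A(L, c) = 750 - 246 = 504)
(-2333579 + A(-628, Y(-30, 36)))/(286976 + 3105297) = (-2333579 + 504)/(286976 + 3105297) = -2333075/3392273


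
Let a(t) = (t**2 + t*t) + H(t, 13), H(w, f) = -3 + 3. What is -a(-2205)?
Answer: -9724050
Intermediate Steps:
H(w, f) = 0
a(t) = 2*t**2 (a(t) = (t**2 + t*t) + 0 = (t**2 + t**2) + 0 = 2*t**2 + 0 = 2*t**2)
-a(-2205) = -2*(-2205)**2 = -2*4862025 = -1*9724050 = -9724050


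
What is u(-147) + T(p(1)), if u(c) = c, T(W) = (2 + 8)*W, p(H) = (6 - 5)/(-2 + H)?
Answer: -157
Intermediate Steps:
p(H) = 1/(-2 + H)
T(W) = 10*W
u(-147) + T(p(1)) = -147 + 10/(-2 + 1) = -147 + 10/(-1) = -147 + 10*(-1) = -147 - 10 = -157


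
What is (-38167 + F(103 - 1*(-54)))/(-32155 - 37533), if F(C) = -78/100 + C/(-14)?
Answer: 1670331/3048850 ≈ 0.54786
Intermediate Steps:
F(C) = -39/50 - C/14 (F(C) = -78*1/100 + C*(-1/14) = -39/50 - C/14)
(-38167 + F(103 - 1*(-54)))/(-32155 - 37533) = (-38167 + (-39/50 - (103 - 1*(-54))/14))/(-32155 - 37533) = (-38167 + (-39/50 - (103 + 54)/14))/(-69688) = (-38167 + (-39/50 - 1/14*157))*(-1/69688) = (-38167 + (-39/50 - 157/14))*(-1/69688) = (-38167 - 2099/175)*(-1/69688) = -6681324/175*(-1/69688) = 1670331/3048850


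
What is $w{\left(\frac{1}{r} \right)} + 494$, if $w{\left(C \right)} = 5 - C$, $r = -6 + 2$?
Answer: $\frac{1997}{4} \approx 499.25$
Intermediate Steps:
$r = -4$
$w{\left(\frac{1}{r} \right)} + 494 = \left(5 - \frac{1}{-4}\right) + 494 = \left(5 - - \frac{1}{4}\right) + 494 = \left(5 + \frac{1}{4}\right) + 494 = \frac{21}{4} + 494 = \frac{1997}{4}$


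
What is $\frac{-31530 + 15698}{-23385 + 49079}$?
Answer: $- \frac{7916}{12847} \approx -0.61617$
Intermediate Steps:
$\frac{-31530 + 15698}{-23385 + 49079} = - \frac{15832}{25694} = \left(-15832\right) \frac{1}{25694} = - \frac{7916}{12847}$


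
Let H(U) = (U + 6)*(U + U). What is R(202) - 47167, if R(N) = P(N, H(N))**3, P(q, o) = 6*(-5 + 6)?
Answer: -46951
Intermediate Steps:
H(U) = 2*U*(6 + U) (H(U) = (6 + U)*(2*U) = 2*U*(6 + U))
P(q, o) = 6 (P(q, o) = 6*1 = 6)
R(N) = 216 (R(N) = 6**3 = 216)
R(202) - 47167 = 216 - 47167 = -46951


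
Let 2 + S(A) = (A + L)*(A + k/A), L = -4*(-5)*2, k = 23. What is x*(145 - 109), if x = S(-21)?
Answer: -106296/7 ≈ -15185.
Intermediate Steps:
L = 40 (L = 20*2 = 40)
S(A) = -2 + (40 + A)*(A + 23/A) (S(A) = -2 + (A + 40)*(A + 23/A) = -2 + (40 + A)*(A + 23/A))
x = -8858/21 (x = 21 + (-21)**2 + 40*(-21) + 920/(-21) = 21 + 441 - 840 + 920*(-1/21) = 21 + 441 - 840 - 920/21 = -8858/21 ≈ -421.81)
x*(145 - 109) = -8858*(145 - 109)/21 = -8858/21*36 = -106296/7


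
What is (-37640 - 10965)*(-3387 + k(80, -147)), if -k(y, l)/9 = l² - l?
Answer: 9681678555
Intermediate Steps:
k(y, l) = -9*l² + 9*l (k(y, l) = -9*(l² - l) = -9*l² + 9*l)
(-37640 - 10965)*(-3387 + k(80, -147)) = (-37640 - 10965)*(-3387 + 9*(-147)*(1 - 1*(-147))) = -48605*(-3387 + 9*(-147)*(1 + 147)) = -48605*(-3387 + 9*(-147)*148) = -48605*(-3387 - 195804) = -48605*(-199191) = 9681678555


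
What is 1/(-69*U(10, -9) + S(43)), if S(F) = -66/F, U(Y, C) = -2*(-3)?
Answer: -43/17868 ≈ -0.0024065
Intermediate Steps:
U(Y, C) = 6
1/(-69*U(10, -9) + S(43)) = 1/(-69*6 - 66/43) = 1/(-414 - 66*1/43) = 1/(-414 - 66/43) = 1/(-17868/43) = -43/17868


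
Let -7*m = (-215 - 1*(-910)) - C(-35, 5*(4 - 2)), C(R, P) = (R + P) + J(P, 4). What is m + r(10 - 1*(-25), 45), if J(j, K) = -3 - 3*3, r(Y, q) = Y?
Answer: -487/7 ≈ -69.571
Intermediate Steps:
J(j, K) = -12 (J(j, K) = -3 - 9 = -12)
C(R, P) = -12 + P + R (C(R, P) = (R + P) - 12 = (P + R) - 12 = -12 + P + R)
m = -732/7 (m = -((-215 - 1*(-910)) - (-12 + 5*(4 - 2) - 35))/7 = -((-215 + 910) - (-12 + 5*2 - 35))/7 = -(695 - (-12 + 10 - 35))/7 = -(695 - 1*(-37))/7 = -(695 + 37)/7 = -⅐*732 = -732/7 ≈ -104.57)
m + r(10 - 1*(-25), 45) = -732/7 + (10 - 1*(-25)) = -732/7 + (10 + 25) = -732/7 + 35 = -487/7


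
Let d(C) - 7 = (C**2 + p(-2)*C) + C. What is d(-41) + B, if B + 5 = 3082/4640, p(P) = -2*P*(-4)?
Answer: 5332901/2320 ≈ 2298.7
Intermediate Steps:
p(P) = 8*P
d(C) = 7 + C**2 - 15*C (d(C) = 7 + ((C**2 + (8*(-2))*C) + C) = 7 + ((C**2 - 16*C) + C) = 7 + (C**2 - 15*C) = 7 + C**2 - 15*C)
B = -10059/2320 (B = -5 + 3082/4640 = -5 + 3082*(1/4640) = -5 + 1541/2320 = -10059/2320 ≈ -4.3358)
d(-41) + B = (7 + (-41)**2 - 15*(-41)) - 10059/2320 = (7 + 1681 + 615) - 10059/2320 = 2303 - 10059/2320 = 5332901/2320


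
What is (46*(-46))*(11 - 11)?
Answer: 0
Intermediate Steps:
(46*(-46))*(11 - 11) = -2116*0 = 0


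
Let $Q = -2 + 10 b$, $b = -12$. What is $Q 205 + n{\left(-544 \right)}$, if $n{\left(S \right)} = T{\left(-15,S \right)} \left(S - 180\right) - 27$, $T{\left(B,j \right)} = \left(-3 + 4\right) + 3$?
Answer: $-27933$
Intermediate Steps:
$T{\left(B,j \right)} = 4$ ($T{\left(B,j \right)} = 1 + 3 = 4$)
$Q = -122$ ($Q = -2 + 10 \left(-12\right) = -2 - 120 = -122$)
$n{\left(S \right)} = -747 + 4 S$ ($n{\left(S \right)} = 4 \left(S - 180\right) - 27 = 4 \left(-180 + S\right) - 27 = \left(-720 + 4 S\right) - 27 = -747 + 4 S$)
$Q 205 + n{\left(-544 \right)} = \left(-122\right) 205 + \left(-747 + 4 \left(-544\right)\right) = -25010 - 2923 = -27933$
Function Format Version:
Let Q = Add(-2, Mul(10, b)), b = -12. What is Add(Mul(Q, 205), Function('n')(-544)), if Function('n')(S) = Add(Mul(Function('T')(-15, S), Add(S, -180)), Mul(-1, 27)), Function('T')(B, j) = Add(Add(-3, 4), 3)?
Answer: -27933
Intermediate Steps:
Function('T')(B, j) = 4 (Function('T')(B, j) = Add(1, 3) = 4)
Q = -122 (Q = Add(-2, Mul(10, -12)) = Add(-2, -120) = -122)
Function('n')(S) = Add(-747, Mul(4, S)) (Function('n')(S) = Add(Mul(4, Add(S, -180)), Mul(-1, 27)) = Add(Mul(4, Add(-180, S)), -27) = Add(Add(-720, Mul(4, S)), -27) = Add(-747, Mul(4, S)))
Add(Mul(Q, 205), Function('n')(-544)) = Add(Mul(-122, 205), Add(-747, Mul(4, -544))) = Add(-25010, Add(-747, -2176)) = Add(-25010, -2923) = -27933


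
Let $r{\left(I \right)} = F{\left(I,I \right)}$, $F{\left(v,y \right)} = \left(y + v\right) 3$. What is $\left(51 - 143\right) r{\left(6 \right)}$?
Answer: $-3312$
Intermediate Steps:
$F{\left(v,y \right)} = 3 v + 3 y$ ($F{\left(v,y \right)} = \left(v + y\right) 3 = 3 v + 3 y$)
$r{\left(I \right)} = 6 I$ ($r{\left(I \right)} = 3 I + 3 I = 6 I$)
$\left(51 - 143\right) r{\left(6 \right)} = \left(51 - 143\right) 6 \cdot 6 = \left(-92\right) 36 = -3312$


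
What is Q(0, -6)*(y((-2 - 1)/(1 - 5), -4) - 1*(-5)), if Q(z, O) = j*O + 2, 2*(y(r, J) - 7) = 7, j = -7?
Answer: 682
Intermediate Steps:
y(r, J) = 21/2 (y(r, J) = 7 + (½)*7 = 7 + 7/2 = 21/2)
Q(z, O) = 2 - 7*O (Q(z, O) = -7*O + 2 = 2 - 7*O)
Q(0, -6)*(y((-2 - 1)/(1 - 5), -4) - 1*(-5)) = (2 - 7*(-6))*(21/2 - 1*(-5)) = (2 + 42)*(21/2 + 5) = 44*(31/2) = 682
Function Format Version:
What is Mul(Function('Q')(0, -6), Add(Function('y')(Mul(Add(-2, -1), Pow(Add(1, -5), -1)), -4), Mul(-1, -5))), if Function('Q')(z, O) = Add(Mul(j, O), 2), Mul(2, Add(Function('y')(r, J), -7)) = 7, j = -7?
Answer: 682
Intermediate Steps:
Function('y')(r, J) = Rational(21, 2) (Function('y')(r, J) = Add(7, Mul(Rational(1, 2), 7)) = Add(7, Rational(7, 2)) = Rational(21, 2))
Function('Q')(z, O) = Add(2, Mul(-7, O)) (Function('Q')(z, O) = Add(Mul(-7, O), 2) = Add(2, Mul(-7, O)))
Mul(Function('Q')(0, -6), Add(Function('y')(Mul(Add(-2, -1), Pow(Add(1, -5), -1)), -4), Mul(-1, -5))) = Mul(Add(2, Mul(-7, -6)), Add(Rational(21, 2), Mul(-1, -5))) = Mul(Add(2, 42), Add(Rational(21, 2), 5)) = Mul(44, Rational(31, 2)) = 682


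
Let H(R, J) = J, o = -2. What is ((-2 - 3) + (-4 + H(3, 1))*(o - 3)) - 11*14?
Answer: -144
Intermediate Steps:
((-2 - 3) + (-4 + H(3, 1))*(o - 3)) - 11*14 = ((-2 - 3) + (-4 + 1)*(-2 - 3)) - 11*14 = (-5 - 3*(-5)) - 154 = (-5 + 15) - 154 = 10 - 154 = -144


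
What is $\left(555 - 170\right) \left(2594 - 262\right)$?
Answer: $897820$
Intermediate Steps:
$\left(555 - 170\right) \left(2594 - 262\right) = 385 \left(2594 - 262\right) = 385 \cdot 2332 = 897820$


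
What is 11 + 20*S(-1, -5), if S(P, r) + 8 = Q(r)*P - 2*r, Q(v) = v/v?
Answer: 31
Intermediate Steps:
Q(v) = 1
S(P, r) = -8 + P - 2*r (S(P, r) = -8 + (1*P - 2*r) = -8 + (P - 2*r) = -8 + P - 2*r)
11 + 20*S(-1, -5) = 11 + 20*(-8 - 1 - 2*(-5)) = 11 + 20*(-8 - 1 + 10) = 11 + 20*1 = 11 + 20 = 31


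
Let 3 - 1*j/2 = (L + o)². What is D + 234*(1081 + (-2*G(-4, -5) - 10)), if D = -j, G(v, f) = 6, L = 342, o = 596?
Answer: 2007488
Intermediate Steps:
j = -1759682 (j = 6 - 2*(342 + 596)² = 6 - 2*938² = 6 - 2*879844 = 6 - 1759688 = -1759682)
D = 1759682 (D = -1*(-1759682) = 1759682)
D + 234*(1081 + (-2*G(-4, -5) - 10)) = 1759682 + 234*(1081 + (-2*6 - 10)) = 1759682 + 234*(1081 + (-12 - 10)) = 1759682 + 234*(1081 - 22) = 1759682 + 234*1059 = 1759682 + 247806 = 2007488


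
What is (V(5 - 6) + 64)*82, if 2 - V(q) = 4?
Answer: 5084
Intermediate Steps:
V(q) = -2 (V(q) = 2 - 1*4 = 2 - 4 = -2)
(V(5 - 6) + 64)*82 = (-2 + 64)*82 = 62*82 = 5084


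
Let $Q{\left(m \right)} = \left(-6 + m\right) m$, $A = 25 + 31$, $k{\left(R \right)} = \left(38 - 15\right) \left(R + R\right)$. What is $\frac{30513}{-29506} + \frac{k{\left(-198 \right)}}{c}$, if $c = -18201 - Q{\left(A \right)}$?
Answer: $- \frac{372062865}{619655506} \approx -0.60044$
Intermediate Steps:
$k{\left(R \right)} = 46 R$ ($k{\left(R \right)} = 23 \cdot 2 R = 46 R$)
$A = 56$
$Q{\left(m \right)} = m \left(-6 + m\right)$
$c = -21001$ ($c = -18201 - 56 \left(-6 + 56\right) = -18201 - 56 \cdot 50 = -18201 - 2800 = -21001$)
$\frac{30513}{-29506} + \frac{k{\left(-198 \right)}}{c} = \frac{30513}{-29506} + \frac{46 \left(-198\right)}{-21001} = 30513 \left(- \frac{1}{29506}\right) - - \frac{9108}{21001} = - \frac{30513}{29506} + \frac{9108}{21001} = - \frac{372062865}{619655506}$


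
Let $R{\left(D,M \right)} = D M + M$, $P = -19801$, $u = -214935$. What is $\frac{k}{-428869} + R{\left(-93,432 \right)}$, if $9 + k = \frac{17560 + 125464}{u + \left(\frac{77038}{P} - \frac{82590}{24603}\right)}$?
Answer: $- \frac{12141598584048699578393}{305495133628563643} \approx -39744.0$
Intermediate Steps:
$R{\left(D,M \right)} = M + D M$
$k = - \frac{48194536942993}{4986291700729}$ ($k = -9 + \frac{17560 + 125464}{-214935 + \left(\frac{77038}{-19801} - \frac{82590}{24603}\right)} = -9 + \frac{143024}{-214935 + \left(77038 \left(- \frac{1}{19801}\right) - \frac{27530}{8201}\right)} = -9 + \frac{143024}{-214935 - \frac{1176910168}{162388001}} = -9 + \frac{143024}{- \frac{34904041905103}{162388001}} = -9 + 143024 \left(- \frac{162388001}{34904041905103}\right) = -9 - \frac{3317911636432}{4986291700729} = - \frac{48194536942993}{4986291700729} \approx -9.6654$)
$\frac{k}{-428869} + R{\left(-93,432 \right)} = - \frac{48194536942993}{4986291700729 \left(-428869\right)} + 432 \left(1 - 93\right) = \left(- \frac{48194536942993}{4986291700729}\right) \left(- \frac{1}{428869}\right) + 432 \left(-92\right) = \frac{6884933848999}{305495133628563643} - 39744 = - \frac{12141598584048699578393}{305495133628563643}$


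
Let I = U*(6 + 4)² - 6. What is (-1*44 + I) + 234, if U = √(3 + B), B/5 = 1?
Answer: 184 + 200*√2 ≈ 466.84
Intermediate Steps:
B = 5 (B = 5*1 = 5)
U = 2*√2 (U = √(3 + 5) = √8 = 2*√2 ≈ 2.8284)
I = -6 + 200*√2 (I = (2*√2)*(6 + 4)² - 6 = (2*√2)*10² - 6 = (2*√2)*100 - 6 = 200*√2 - 6 = -6 + 200*√2 ≈ 276.84)
(-1*44 + I) + 234 = (-1*44 + (-6 + 200*√2)) + 234 = (-44 + (-6 + 200*√2)) + 234 = (-50 + 200*√2) + 234 = 184 + 200*√2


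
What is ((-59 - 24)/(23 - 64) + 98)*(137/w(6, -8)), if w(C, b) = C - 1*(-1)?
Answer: 561837/287 ≈ 1957.6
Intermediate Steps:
w(C, b) = 1 + C (w(C, b) = C + 1 = 1 + C)
((-59 - 24)/(23 - 64) + 98)*(137/w(6, -8)) = ((-59 - 24)/(23 - 64) + 98)*(137/(1 + 6)) = (-83/(-41) + 98)*(137/7) = (-83*(-1/41) + 98)*(137*(1/7)) = (83/41 + 98)*(137/7) = (4101/41)*(137/7) = 561837/287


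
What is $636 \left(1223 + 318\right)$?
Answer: $980076$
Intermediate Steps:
$636 \left(1223 + 318\right) = 636 \cdot 1541 = 980076$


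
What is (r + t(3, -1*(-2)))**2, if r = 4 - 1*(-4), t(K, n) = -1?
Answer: 49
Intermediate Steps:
r = 8 (r = 4 + 4 = 8)
(r + t(3, -1*(-2)))**2 = (8 - 1)**2 = 7**2 = 49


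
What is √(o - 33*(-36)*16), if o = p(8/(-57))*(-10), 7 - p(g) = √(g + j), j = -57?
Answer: √(61529562 + 570*I*√185649)/57 ≈ 137.62 + 0.27465*I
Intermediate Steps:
p(g) = 7 - √(-57 + g) (p(g) = 7 - √(g - 57) = 7 - √(-57 + g))
o = -70 + 10*I*√185649/57 (o = (7 - √(-57 + 8/(-57)))*(-10) = (7 - √(-57 + 8*(-1/57)))*(-10) = (7 - √(-57 - 8/57))*(-10) = (7 - √(-3257/57))*(-10) = (7 - I*√185649/57)*(-10) = -70 + 10*I*√185649/57 ≈ -70.0 + 75.591*I)
√(o - 33*(-36)*16) = √((-70 + 10*I*√185649/57) - 33*(-36)*16) = √((-70 + 10*I*√185649/57) + 1188*16) = √((-70 + 10*I*√185649/57) + 19008) = √(18938 + 10*I*√185649/57)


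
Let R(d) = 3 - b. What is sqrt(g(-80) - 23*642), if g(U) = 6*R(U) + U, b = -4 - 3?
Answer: I*sqrt(14786) ≈ 121.6*I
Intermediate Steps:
b = -7
R(d) = 10 (R(d) = 3 - 1*(-7) = 3 + 7 = 10)
g(U) = 60 + U (g(U) = 6*10 + U = 60 + U)
sqrt(g(-80) - 23*642) = sqrt((60 - 80) - 23*642) = sqrt(-20 - 14766) = sqrt(-14786) = I*sqrt(14786)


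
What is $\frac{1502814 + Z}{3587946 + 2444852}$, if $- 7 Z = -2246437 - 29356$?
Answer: $\frac{12795491}{42229586} \approx 0.303$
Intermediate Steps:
$Z = \frac{2275793}{7}$ ($Z = - \frac{-2246437 - 29356}{7} = \left(- \frac{1}{7}\right) \left(-2275793\right) = \frac{2275793}{7} \approx 3.2511 \cdot 10^{5}$)
$\frac{1502814 + Z}{3587946 + 2444852} = \frac{1502814 + \frac{2275793}{7}}{3587946 + 2444852} = \frac{12795491}{7 \cdot 6032798} = \frac{12795491}{7} \cdot \frac{1}{6032798} = \frac{12795491}{42229586}$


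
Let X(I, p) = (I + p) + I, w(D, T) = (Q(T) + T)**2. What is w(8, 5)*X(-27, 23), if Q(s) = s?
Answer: -3100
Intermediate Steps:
w(D, T) = 4*T**2 (w(D, T) = (T + T)**2 = (2*T)**2 = 4*T**2)
X(I, p) = p + 2*I
w(8, 5)*X(-27, 23) = (4*5**2)*(23 + 2*(-27)) = (4*25)*(23 - 54) = 100*(-31) = -3100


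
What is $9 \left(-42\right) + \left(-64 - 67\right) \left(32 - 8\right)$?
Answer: $-3522$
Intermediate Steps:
$9 \left(-42\right) + \left(-64 - 67\right) \left(32 - 8\right) = -378 - 3144 = -3522$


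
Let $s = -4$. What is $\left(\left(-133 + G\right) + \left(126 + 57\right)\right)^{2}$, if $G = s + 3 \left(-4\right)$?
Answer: $1156$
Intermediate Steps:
$G = -16$ ($G = -4 + 3 \left(-4\right) = -4 - 12 = -16$)
$\left(\left(-133 + G\right) + \left(126 + 57\right)\right)^{2} = \left(\left(-133 - 16\right) + \left(126 + 57\right)\right)^{2} = \left(-149 + 183\right)^{2} = 34^{2} = 1156$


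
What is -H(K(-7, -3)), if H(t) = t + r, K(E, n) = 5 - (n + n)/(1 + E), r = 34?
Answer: -38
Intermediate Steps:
K(E, n) = 5 - 2*n/(1 + E)
H(t) = 34 + t (H(t) = t + 34 = 34 + t)
-H(K(-7, -3)) = -(34 + (5 - 2*(-3) + 5*(-7))/(1 - 7)) = -(34 + (5 + 6 - 35)/(-6)) = -(34 - ⅙*(-24)) = -(34 + 4) = -1*38 = -38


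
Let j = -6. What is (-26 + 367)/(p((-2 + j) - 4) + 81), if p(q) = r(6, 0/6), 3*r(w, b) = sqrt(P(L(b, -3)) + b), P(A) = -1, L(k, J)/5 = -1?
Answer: 248589/59050 - 1023*I/59050 ≈ 4.2098 - 0.017324*I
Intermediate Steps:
L(k, J) = -5 (L(k, J) = 5*(-1) = -5)
r(w, b) = sqrt(-1 + b)/3
p(q) = I/3 (p(q) = sqrt(-1 + 0/6)/3 = sqrt(-1 + 0*(1/6))/3 = sqrt(-1 + 0)/3 = sqrt(-1)/3 = I/3)
(-26 + 367)/(p((-2 + j) - 4) + 81) = (-26 + 367)/(I/3 + 81) = 341/(81 + I/3) = 341*(9*(81 - I/3)/59050) = 3069*(81 - I/3)/59050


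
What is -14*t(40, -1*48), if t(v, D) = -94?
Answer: 1316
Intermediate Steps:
-14*t(40, -1*48) = -14*(-94) = 1316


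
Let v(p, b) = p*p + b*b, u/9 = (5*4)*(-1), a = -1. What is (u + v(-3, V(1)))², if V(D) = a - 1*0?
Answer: 28900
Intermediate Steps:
V(D) = -1 (V(D) = -1 - 1*0 = -1 + 0 = -1)
u = -180 (u = 9*((5*4)*(-1)) = 9*(20*(-1)) = 9*(-20) = -180)
v(p, b) = b² + p² (v(p, b) = p² + b² = b² + p²)
(u + v(-3, V(1)))² = (-180 + ((-1)² + (-3)²))² = (-180 + (1 + 9))² = (-180 + 10)² = (-170)² = 28900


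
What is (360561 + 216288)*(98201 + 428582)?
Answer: 303874246767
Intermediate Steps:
(360561 + 216288)*(98201 + 428582) = 576849*526783 = 303874246767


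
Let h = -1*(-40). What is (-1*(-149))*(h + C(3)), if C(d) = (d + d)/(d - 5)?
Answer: 5513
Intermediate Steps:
h = 40
C(d) = 2*d/(-5 + d) (C(d) = (2*d)/(-5 + d) = 2*d/(-5 + d))
(-1*(-149))*(h + C(3)) = (-1*(-149))*(40 + 2*3/(-5 + 3)) = 149*(40 + 2*3/(-2)) = 149*(40 + 2*3*(-1/2)) = 149*(40 - 3) = 149*37 = 5513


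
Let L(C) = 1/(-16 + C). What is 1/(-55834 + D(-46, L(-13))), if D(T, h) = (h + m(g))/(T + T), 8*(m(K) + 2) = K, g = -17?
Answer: -21344/1191719931 ≈ -1.7910e-5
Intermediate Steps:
m(K) = -2 + K/8
D(T, h) = (-33/8 + h)/(2*T) (D(T, h) = (h + (-2 + (⅛)*(-17)))/(T + T) = (h + (-2 - 17/8))/((2*T)) = (h - 33/8)*(1/(2*T)) = (-33/8 + h)*(1/(2*T)) = (-33/8 + h)/(2*T))
1/(-55834 + D(-46, L(-13))) = 1/(-55834 + (1/16)*(-33 + 8/(-16 - 13))/(-46)) = 1/(-55834 + (1/16)*(-1/46)*(-33 + 8/(-29))) = 1/(-55834 + (1/16)*(-1/46)*(-33 + 8*(-1/29))) = 1/(-55834 + (1/16)*(-1/46)*(-33 - 8/29)) = 1/(-55834 + (1/16)*(-1/46)*(-965/29)) = 1/(-55834 + 965/21344) = 1/(-1191719931/21344) = -21344/1191719931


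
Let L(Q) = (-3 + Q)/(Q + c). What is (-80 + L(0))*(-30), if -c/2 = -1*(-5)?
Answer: 2391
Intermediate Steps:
c = -10 (c = -(-2)*(-5) = -2*5 = -10)
L(Q) = (-3 + Q)/(-10 + Q) (L(Q) = (-3 + Q)/(Q - 10) = (-3 + Q)/(-10 + Q))
(-80 + L(0))*(-30) = (-80 + (-3 + 0)/(-10 + 0))*(-30) = (-80 - 3/(-10))*(-30) = (-80 - ⅒*(-3))*(-30) = (-80 + 3/10)*(-30) = -797/10*(-30) = 2391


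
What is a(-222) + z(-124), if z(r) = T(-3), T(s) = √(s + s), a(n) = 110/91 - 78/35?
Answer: -464/455 + I*√6 ≈ -1.0198 + 2.4495*I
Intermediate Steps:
a(n) = -464/455 (a(n) = 110*(1/91) - 78*1/35 = 110/91 - 78/35 = -464/455)
T(s) = √2*√s (T(s) = √(2*s) = √2*√s)
z(r) = I*√6 (z(r) = √2*√(-3) = √2*(I*√3) = I*√6)
a(-222) + z(-124) = -464/455 + I*√6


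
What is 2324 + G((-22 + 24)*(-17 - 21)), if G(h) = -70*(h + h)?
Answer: 12964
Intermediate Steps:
G(h) = -140*h
2324 + G((-22 + 24)*(-17 - 21)) = 2324 - 140*(-22 + 24)*(-17 - 21) = 2324 - 280*(-38) = 2324 - 140*(-76) = 2324 + 10640 = 12964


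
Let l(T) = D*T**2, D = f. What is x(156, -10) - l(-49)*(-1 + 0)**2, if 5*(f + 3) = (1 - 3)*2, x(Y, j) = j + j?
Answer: 45519/5 ≈ 9103.8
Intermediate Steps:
x(Y, j) = 2*j
f = -19/5 (f = -3 + ((1 - 3)*2)/5 = -3 + (-2*2)/5 = -3 + (1/5)*(-4) = -3 - 4/5 = -19/5 ≈ -3.8000)
D = -19/5 ≈ -3.8000
l(T) = -19*T**2/5
x(156, -10) - l(-49)*(-1 + 0)**2 = 2*(-10) - (-19/5*(-49)**2)*(-1 + 0)**2 = -20 - (-19/5*2401)*(-1)**2 = -20 - (-45619)/5 = -20 - 1*(-45619/5) = -20 + 45619/5 = 45519/5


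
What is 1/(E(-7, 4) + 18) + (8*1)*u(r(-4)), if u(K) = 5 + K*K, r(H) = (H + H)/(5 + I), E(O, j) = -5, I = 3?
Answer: 625/13 ≈ 48.077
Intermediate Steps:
r(H) = H/4 (r(H) = (H + H)/(5 + 3) = (2*H)/8 = (2*H)*(1/8) = H/4)
u(K) = 5 + K**2
1/(E(-7, 4) + 18) + (8*1)*u(r(-4)) = 1/(-5 + 18) + (8*1)*(5 + ((1/4)*(-4))**2) = 1/13 + 8*(5 + (-1)**2) = 1/13 + 8*(5 + 1) = 1/13 + 8*6 = 1/13 + 48 = 625/13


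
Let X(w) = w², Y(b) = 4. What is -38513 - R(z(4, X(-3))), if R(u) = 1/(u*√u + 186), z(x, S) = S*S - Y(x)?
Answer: -16250059495/421937 - 77*√77/421937 ≈ -38513.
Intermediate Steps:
z(x, S) = -4 + S² (z(x, S) = S*S - 1*4 = S² - 4 = -4 + S²)
R(u) = 1/(186 + u^(3/2)) (R(u) = 1/(u^(3/2) + 186) = 1/(186 + u^(3/2)))
-38513 - R(z(4, X(-3))) = -38513 - 1/(186 + (-4 + ((-3)²)²)^(3/2)) = -38513 - 1/(186 + (-4 + 9²)^(3/2)) = -38513 - 1/(186 + (-4 + 81)^(3/2)) = -38513 - 1/(186 + 77^(3/2)) = -38513 - 1/(186 + 77*√77)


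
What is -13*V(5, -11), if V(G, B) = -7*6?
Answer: 546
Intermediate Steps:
V(G, B) = -42
-13*V(5, -11) = -13*(-42) = 546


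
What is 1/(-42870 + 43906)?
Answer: 1/1036 ≈ 0.00096525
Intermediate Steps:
1/(-42870 + 43906) = 1/1036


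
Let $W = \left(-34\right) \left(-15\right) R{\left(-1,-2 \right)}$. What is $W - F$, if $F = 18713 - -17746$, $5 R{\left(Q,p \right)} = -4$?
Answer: $-36867$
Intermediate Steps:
$R{\left(Q,p \right)} = - \frac{4}{5}$ ($R{\left(Q,p \right)} = \frac{1}{5} \left(-4\right) = - \frac{4}{5}$)
$W = -408$ ($W = \left(-34\right) \left(-15\right) \left(- \frac{4}{5}\right) = 510 \left(- \frac{4}{5}\right) = -408$)
$F = 36459$ ($F = 18713 + 17746 = 36459$)
$W - F = -408 - 36459 = -36867$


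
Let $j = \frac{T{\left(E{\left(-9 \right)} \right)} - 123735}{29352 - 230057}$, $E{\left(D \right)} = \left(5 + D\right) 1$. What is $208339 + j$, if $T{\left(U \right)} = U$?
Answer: $\frac{41814802734}{200705} \approx 2.0834 \cdot 10^{5}$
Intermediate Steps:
$E{\left(D \right)} = 5 + D$
$j = \frac{123739}{200705}$ ($j = \frac{\left(5 - 9\right) - 123735}{29352 - 230057} = \frac{-4 - 123735}{-200705} = \left(-123739\right) \left(- \frac{1}{200705}\right) = \frac{123739}{200705} \approx 0.61652$)
$208339 + j = 208339 + \frac{123739}{200705} = \frac{41814802734}{200705}$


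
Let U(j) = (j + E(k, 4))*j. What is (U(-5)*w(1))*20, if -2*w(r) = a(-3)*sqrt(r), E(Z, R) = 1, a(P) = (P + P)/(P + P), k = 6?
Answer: -200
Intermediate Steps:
a(P) = 1 (a(P) = (2*P)/((2*P)) = (2*P)*(1/(2*P)) = 1)
w(r) = -sqrt(r)/2
U(j) = j*(1 + j) (U(j) = (j + 1)*j = (1 + j)*j = j*(1 + j))
(U(-5)*w(1))*20 = ((-5*(1 - 5))*(-sqrt(1)/2))*20 = ((-5*(-4))*(-1/2*1))*20 = (20*(-1/2))*20 = -10*20 = -200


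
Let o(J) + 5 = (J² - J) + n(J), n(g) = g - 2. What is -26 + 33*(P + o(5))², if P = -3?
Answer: 7399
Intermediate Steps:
n(g) = -2 + g
o(J) = -7 + J² (o(J) = -5 + ((J² - J) + (-2 + J)) = -5 + (-2 + J²) = -7 + J²)
-26 + 33*(P + o(5))² = -26 + 33*(-3 + (-7 + 5²))² = -26 + 33*(-3 + (-7 + 25))² = -26 + 33*(-3 + 18)² = -26 + 33*15² = -26 + 33*225 = -26 + 7425 = 7399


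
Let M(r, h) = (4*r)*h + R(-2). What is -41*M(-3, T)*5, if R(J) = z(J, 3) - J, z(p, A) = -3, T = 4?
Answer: 10045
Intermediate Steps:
R(J) = -3 - J
M(r, h) = -1 + 4*h*r (M(r, h) = (4*r)*h + (-3 - 1*(-2)) = 4*h*r + (-3 + 2) = 4*h*r - 1 = -1 + 4*h*r)
-41*M(-3, T)*5 = -41*(-1 + 4*4*(-3))*5 = -41*(-1 - 48)*5 = -41*(-49)*5 = 2009*5 = 10045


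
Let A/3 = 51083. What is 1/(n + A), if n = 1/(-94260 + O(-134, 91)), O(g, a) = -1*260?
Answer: 94520/14485095479 ≈ 6.5253e-6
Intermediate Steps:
A = 153249 (A = 3*51083 = 153249)
O(g, a) = -260
n = -1/94520 (n = 1/(-94260 - 260) = 1/(-94520) = -1/94520 ≈ -1.0580e-5)
1/(n + A) = 1/(-1/94520 + 153249) = 1/(14485095479/94520) = 94520/14485095479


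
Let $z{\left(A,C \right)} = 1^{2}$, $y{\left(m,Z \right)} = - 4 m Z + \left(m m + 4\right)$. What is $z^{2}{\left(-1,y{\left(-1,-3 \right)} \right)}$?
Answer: $1$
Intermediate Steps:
$y{\left(m,Z \right)} = 4 + m^{2} - 4 Z m$ ($y{\left(m,Z \right)} = - 4 Z m + \left(m^{2} + 4\right) = - 4 Z m + \left(4 + m^{2}\right) = 4 + m^{2} - 4 Z m$)
$z{\left(A,C \right)} = 1$
$z^{2}{\left(-1,y{\left(-1,-3 \right)} \right)} = 1^{2} = 1$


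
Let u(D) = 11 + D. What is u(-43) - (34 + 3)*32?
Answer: -1216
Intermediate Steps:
u(-43) - (34 + 3)*32 = (11 - 43) - (34 + 3)*32 = -32 - 37*32 = -32 - 1*1184 = -32 - 1184 = -1216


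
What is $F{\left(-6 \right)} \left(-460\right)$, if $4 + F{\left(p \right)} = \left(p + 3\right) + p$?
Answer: $5980$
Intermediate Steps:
$F{\left(p \right)} = -1 + 2 p$ ($F{\left(p \right)} = -4 + \left(\left(p + 3\right) + p\right) = -4 + \left(\left(3 + p\right) + p\right) = -4 + \left(3 + 2 p\right) = -1 + 2 p$)
$F{\left(-6 \right)} \left(-460\right) = \left(-1 + 2 \left(-6\right)\right) \left(-460\right) = \left(-1 - 12\right) \left(-460\right) = \left(-13\right) \left(-460\right) = 5980$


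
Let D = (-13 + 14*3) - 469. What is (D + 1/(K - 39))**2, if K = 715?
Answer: 88469958721/456976 ≈ 1.9360e+5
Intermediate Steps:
D = -440 (D = (-13 + 42) - 469 = 29 - 469 = -440)
(D + 1/(K - 39))**2 = (-440 + 1/(715 - 39))**2 = (-440 + 1/676)**2 = (-297439/676)**2 = 88469958721/456976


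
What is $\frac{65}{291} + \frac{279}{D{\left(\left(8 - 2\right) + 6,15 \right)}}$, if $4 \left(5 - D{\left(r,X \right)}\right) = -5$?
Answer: $\frac{326381}{7275} \approx 44.863$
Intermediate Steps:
$D{\left(r,X \right)} = \frac{25}{4}$ ($D{\left(r,X \right)} = 5 - - \frac{5}{4} = 5 + \frac{5}{4} = \frac{25}{4}$)
$\frac{65}{291} + \frac{279}{D{\left(\left(8 - 2\right) + 6,15 \right)}} = \frac{65}{291} + \frac{279}{\frac{25}{4}} = 65 \cdot \frac{1}{291} + 279 \cdot \frac{4}{25} = \frac{65}{291} + \frac{1116}{25} = \frac{326381}{7275}$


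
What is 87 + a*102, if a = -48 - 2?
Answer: -5013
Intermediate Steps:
a = -50
87 + a*102 = 87 - 50*102 = 87 - 5100 = -5013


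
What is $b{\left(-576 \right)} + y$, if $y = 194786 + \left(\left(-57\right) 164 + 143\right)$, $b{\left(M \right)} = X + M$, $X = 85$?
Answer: $185090$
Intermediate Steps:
$b{\left(M \right)} = 85 + M$
$y = 185581$ ($y = 194786 + \left(-9348 + 143\right) = 194786 - 9205 = 185581$)
$b{\left(-576 \right)} + y = \left(85 - 576\right) + 185581 = -491 + 185581 = 185090$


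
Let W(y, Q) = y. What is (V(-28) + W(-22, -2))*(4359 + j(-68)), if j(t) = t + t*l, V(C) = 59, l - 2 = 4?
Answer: 143671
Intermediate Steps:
l = 6 (l = 2 + 4 = 6)
j(t) = 7*t (j(t) = t + t*6 = t + 6*t = 7*t)
(V(-28) + W(-22, -2))*(4359 + j(-68)) = (59 - 22)*(4359 + 7*(-68)) = 37*(4359 - 476) = 37*3883 = 143671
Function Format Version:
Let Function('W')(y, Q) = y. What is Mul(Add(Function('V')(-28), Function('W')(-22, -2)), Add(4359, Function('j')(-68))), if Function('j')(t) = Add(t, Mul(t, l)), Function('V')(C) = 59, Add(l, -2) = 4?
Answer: 143671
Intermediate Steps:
l = 6 (l = Add(2, 4) = 6)
Function('j')(t) = Mul(7, t) (Function('j')(t) = Add(t, Mul(t, 6)) = Add(t, Mul(6, t)) = Mul(7, t))
Mul(Add(Function('V')(-28), Function('W')(-22, -2)), Add(4359, Function('j')(-68))) = Mul(Add(59, -22), Add(4359, Mul(7, -68))) = Mul(37, Add(4359, -476)) = Mul(37, 3883) = 143671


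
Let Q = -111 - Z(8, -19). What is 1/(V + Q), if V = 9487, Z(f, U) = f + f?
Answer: 1/9360 ≈ 0.00010684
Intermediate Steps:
Z(f, U) = 2*f
Q = -127 (Q = -111 - 2*8 = -111 - 1*16 = -111 - 16 = -127)
1/(V + Q) = 1/(9487 - 127) = 1/9360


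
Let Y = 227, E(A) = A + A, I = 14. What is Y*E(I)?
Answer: 6356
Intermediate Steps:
E(A) = 2*A
Y*E(I) = 227*(2*14) = 227*28 = 6356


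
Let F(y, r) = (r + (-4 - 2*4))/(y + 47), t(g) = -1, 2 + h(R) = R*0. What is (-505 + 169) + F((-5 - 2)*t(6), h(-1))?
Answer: -9079/27 ≈ -336.26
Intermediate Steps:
h(R) = -2 (h(R) = -2 + R*0 = -2 + 0 = -2)
F(y, r) = (-12 + r)/(47 + y) (F(y, r) = (r + (-4 - 8))/(47 + y) = (r - 12)/(47 + y) = (-12 + r)/(47 + y))
(-505 + 169) + F((-5 - 2)*t(6), h(-1)) = (-505 + 169) + (-12 - 2)/(47 + (-5 - 2)*(-1)) = -336 - 14/(47 - 7*(-1)) = -336 - 14/(47 + 7) = -336 - 14/54 = -336 + (1/54)*(-14) = -336 - 7/27 = -9079/27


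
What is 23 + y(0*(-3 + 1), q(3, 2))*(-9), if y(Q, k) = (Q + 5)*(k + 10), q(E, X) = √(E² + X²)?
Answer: -427 - 45*√13 ≈ -589.25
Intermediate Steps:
y(Q, k) = (5 + Q)*(10 + k)
23 + y(0*(-3 + 1), q(3, 2))*(-9) = 23 + (50 + 5*√(3² + 2²) + 10*(0*(-3 + 1)) + (0*(-3 + 1))*√(3² + 2²))*(-9) = 23 + (50 + 5*√(9 + 4) + 10*(0*(-2)) + (0*(-2))*√(9 + 4))*(-9) = 23 + (50 + 5*√13 + 10*0 + 0*√13)*(-9) = 23 + (50 + 5*√13 + 0 + 0)*(-9) = 23 + (50 + 5*√13)*(-9) = 23 + (-450 - 45*√13) = -427 - 45*√13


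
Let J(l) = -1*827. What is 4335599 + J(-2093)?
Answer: 4334772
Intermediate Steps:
J(l) = -827
4335599 + J(-2093) = 4335599 - 827 = 4334772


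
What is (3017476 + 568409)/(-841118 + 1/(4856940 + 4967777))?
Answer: -2348687021303/550916420907 ≈ -4.2632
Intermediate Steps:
(3017476 + 568409)/(-841118 + 1/(4856940 + 4967777)) = 3585885/(-841118 + 1/9824717) = 3585885/(-8263746313605/9824717) = 3585885*(-9824717/8263746313605) = -2348687021303/550916420907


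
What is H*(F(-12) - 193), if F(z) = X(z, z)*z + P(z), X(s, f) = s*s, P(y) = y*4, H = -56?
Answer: 110264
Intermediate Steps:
P(y) = 4*y
X(s, f) = s**2
F(z) = z**3 + 4*z (F(z) = z**2*z + 4*z = z**3 + 4*z)
H*(F(-12) - 193) = -56*(-12*(4 + (-12)**2) - 193) = -56*(-12*(4 + 144) - 193) = -56*(-12*148 - 193) = -56*(-1776 - 193) = -56*(-1969) = 110264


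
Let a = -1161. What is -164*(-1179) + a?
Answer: 192195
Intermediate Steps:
-164*(-1179) + a = -164*(-1179) - 1161 = 193356 - 1161 = 192195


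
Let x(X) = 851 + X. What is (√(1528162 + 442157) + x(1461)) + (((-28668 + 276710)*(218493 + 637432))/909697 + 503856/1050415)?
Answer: 225218434641841942/955559374255 + √1970319 ≈ 2.3710e+5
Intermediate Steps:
(√(1528162 + 442157) + x(1461)) + (((-28668 + 276710)*(218493 + 637432))/909697 + 503856/1050415) = (√(1528162 + 442157) + (851 + 1461)) + (((-28668 + 276710)*(218493 + 637432))/909697 + 503856/1050415) = (√1970319 + 2312) + ((248042*855925)*(1/909697) + 503856*(1/1050415)) = (2312 + √1970319) + (212305348850*(1/909697) + 503856/1050415) = (2312 + √1970319) + (212305348850/909697 + 503856/1050415) = (2312 + √1970319) + 223009181368564382/955559374255 = 225218434641841942/955559374255 + √1970319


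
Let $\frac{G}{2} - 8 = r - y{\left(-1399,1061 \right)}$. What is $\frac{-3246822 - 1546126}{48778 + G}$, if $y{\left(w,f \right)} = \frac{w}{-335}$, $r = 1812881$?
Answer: $- \frac{802818790}{615486731} \approx -1.3044$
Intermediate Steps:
$y{\left(w,f \right)} = - \frac{w}{335}$ ($y{\left(w,f \right)} = w \left(- \frac{1}{335}\right) = - \frac{w}{335}$)
$G = \frac{1214632832}{335}$ ($G = 16 + 2 \left(1812881 - \left(- \frac{1}{335}\right) \left(-1399\right)\right) = 16 + 2 \left(1812881 - \frac{1399}{335}\right) = 16 + 2 \cdot \frac{607313736}{335} = 16 + \frac{1214627472}{335} = \frac{1214632832}{335} \approx 3.6258 \cdot 10^{6}$)
$\frac{-3246822 - 1546126}{48778 + G} = \frac{-3246822 - 1546126}{48778 + \frac{1214632832}{335}} = - \frac{4792948}{\frac{1230973462}{335}} = \left(-4792948\right) \frac{335}{1230973462} = - \frac{802818790}{615486731}$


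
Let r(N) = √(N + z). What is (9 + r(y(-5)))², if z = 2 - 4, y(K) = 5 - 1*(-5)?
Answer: 89 + 36*√2 ≈ 139.91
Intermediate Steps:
y(K) = 10 (y(K) = 5 + 5 = 10)
z = -2
r(N) = √(-2 + N) (r(N) = √(N - 2) = √(-2 + N))
(9 + r(y(-5)))² = (9 + √(-2 + 10))² = (9 + √8)² = (9 + 2*√2)²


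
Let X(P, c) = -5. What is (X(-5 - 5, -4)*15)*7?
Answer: -525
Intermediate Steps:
(X(-5 - 5, -4)*15)*7 = -5*15*7 = -75*7 = -525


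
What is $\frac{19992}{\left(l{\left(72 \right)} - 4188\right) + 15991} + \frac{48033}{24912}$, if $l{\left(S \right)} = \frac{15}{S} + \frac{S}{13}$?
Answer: $\frac{36928674945}{10198222672} \approx 3.6211$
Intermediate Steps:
$l{\left(S \right)} = \frac{15}{S} + \frac{S}{13}$ ($l{\left(S \right)} = \frac{15}{S} + S \frac{1}{13} = \frac{15}{S} + \frac{S}{13}$)
$\frac{19992}{\left(l{\left(72 \right)} - 4188\right) + 15991} + \frac{48033}{24912} = \frac{19992}{\left(\left(\frac{15}{72} + \frac{1}{13} \cdot 72\right) - 4188\right) + 15991} + \frac{48033}{24912} = \frac{19992}{\left(\left(15 \cdot \frac{1}{72} + \frac{72}{13}\right) - 4188\right) + 15991} + 48033 \cdot \frac{1}{24912} = \frac{19992}{\left(\left(\frac{5}{24} + \frac{72}{13}\right) - 4188\right) + 15991} + \frac{5337}{2768} = \frac{19992}{\left(\frac{1793}{312} - 4188\right) + 15991} + \frac{5337}{2768} = \frac{19992}{- \frac{1304863}{312} + 15991} + \frac{5337}{2768} = \frac{19992}{\frac{3684329}{312}} + \frac{5337}{2768} = 19992 \cdot \frac{312}{3684329} + \frac{5337}{2768} = \frac{6237504}{3684329} + \frac{5337}{2768} = \frac{36928674945}{10198222672}$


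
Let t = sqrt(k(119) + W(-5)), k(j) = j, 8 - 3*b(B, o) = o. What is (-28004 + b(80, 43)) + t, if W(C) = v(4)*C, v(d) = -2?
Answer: -84047/3 + sqrt(129) ≈ -28004.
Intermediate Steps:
b(B, o) = 8/3 - o/3
W(C) = -2*C
t = sqrt(129) (t = sqrt(119 - 2*(-5)) = sqrt(119 + 10) = sqrt(129) ≈ 11.358)
(-28004 + b(80, 43)) + t = (-28004 + (8/3 - 1/3*43)) + sqrt(129) = (-28004 + (8/3 - 43/3)) + sqrt(129) = (-28004 - 35/3) + sqrt(129) = -84047/3 + sqrt(129)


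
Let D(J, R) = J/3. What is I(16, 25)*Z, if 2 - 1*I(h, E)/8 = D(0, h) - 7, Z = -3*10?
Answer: -2160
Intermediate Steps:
Z = -30
D(J, R) = J/3 (D(J, R) = J*(⅓) = J/3)
I(h, E) = 72 (I(h, E) = 16 - 8*((⅓)*0 - 7) = 16 - 8*(0 - 7) = 16 - 8*(-7) = 16 + 56 = 72)
I(16, 25)*Z = 72*(-30) = -2160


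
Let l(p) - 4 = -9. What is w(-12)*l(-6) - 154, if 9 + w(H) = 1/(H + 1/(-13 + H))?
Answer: -32684/301 ≈ -108.58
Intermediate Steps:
l(p) = -5 (l(p) = 4 - 9 = -5)
w(H) = -9 + 1/(H + 1/(-13 + H))
w(-12)*l(-6) - 154 = ((-22 - 9*(-12)² + 118*(-12))/(1 + (-12)² - 13*(-12)))*(-5) - 154 = ((-22 - 9*144 - 1416)/(1 + 144 + 156))*(-5) - 154 = ((-22 - 1296 - 1416)/301)*(-5) - 154 = ((1/301)*(-2734))*(-5) - 154 = -2734/301*(-5) - 154 = 13670/301 - 154 = -32684/301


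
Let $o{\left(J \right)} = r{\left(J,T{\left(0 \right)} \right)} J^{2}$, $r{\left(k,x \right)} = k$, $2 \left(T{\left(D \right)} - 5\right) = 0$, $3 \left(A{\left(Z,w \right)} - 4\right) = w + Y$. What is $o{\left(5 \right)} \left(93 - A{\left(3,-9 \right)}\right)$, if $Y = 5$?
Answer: $\frac{33875}{3} \approx 11292.0$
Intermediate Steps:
$A{\left(Z,w \right)} = \frac{17}{3} + \frac{w}{3}$ ($A{\left(Z,w \right)} = 4 + \frac{w + 5}{3} = 4 + \frac{5 + w}{3} = 4 + \left(\frac{5}{3} + \frac{w}{3}\right) = \frac{17}{3} + \frac{w}{3}$)
$T{\left(D \right)} = 5$ ($T{\left(D \right)} = 5 + \frac{1}{2} \cdot 0 = 5 + 0 = 5$)
$o{\left(J \right)} = J^{3}$ ($o{\left(J \right)} = J J^{2} = J^{3}$)
$o{\left(5 \right)} \left(93 - A{\left(3,-9 \right)}\right) = 5^{3} \left(93 - \left(\frac{17}{3} + \frac{1}{3} \left(-9\right)\right)\right) = 125 \left(93 - \left(\frac{17}{3} - 3\right)\right) = 125 \left(93 - \frac{8}{3}\right) = 125 \cdot \frac{271}{3} = \frac{33875}{3}$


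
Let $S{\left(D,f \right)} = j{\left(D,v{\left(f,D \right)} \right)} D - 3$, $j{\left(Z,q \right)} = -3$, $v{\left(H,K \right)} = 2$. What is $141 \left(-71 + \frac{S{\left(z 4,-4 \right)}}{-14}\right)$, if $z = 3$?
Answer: $- \frac{134655}{14} \approx -9618.2$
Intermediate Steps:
$S{\left(D,f \right)} = -3 - 3 D$ ($S{\left(D,f \right)} = - 3 D - 3 = -3 - 3 D$)
$141 \left(-71 + \frac{S{\left(z 4,-4 \right)}}{-14}\right) = 141 \left(-71 + \frac{-3 - 3 \cdot 3 \cdot 4}{-14}\right) = 141 \left(-71 + \left(-3 - 36\right) \left(- \frac{1}{14}\right)\right) = 141 \left(-71 - - \frac{39}{14}\right) = 141 \left(-71 + \frac{39}{14}\right) = 141 \left(- \frac{955}{14}\right) = - \frac{134655}{14}$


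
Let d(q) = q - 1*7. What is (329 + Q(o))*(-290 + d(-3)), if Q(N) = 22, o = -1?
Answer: -105300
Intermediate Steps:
d(q) = -7 + q (d(q) = q - 7 = -7 + q)
(329 + Q(o))*(-290 + d(-3)) = (329 + 22)*(-290 + (-7 - 3)) = 351*(-290 - 10) = 351*(-300) = -105300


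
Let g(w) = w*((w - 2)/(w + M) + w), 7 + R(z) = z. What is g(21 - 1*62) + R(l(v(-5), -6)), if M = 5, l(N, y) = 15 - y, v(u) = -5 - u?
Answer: 59257/36 ≈ 1646.0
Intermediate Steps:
R(z) = -7 + z
g(w) = w*(w + (-2 + w)/(5 + w)) (g(w) = w*((w - 2)/(w + 5) + w) = w*((-2 + w)/(5 + w) + w) = w*(w + (-2 + w)/(5 + w)))
g(21 - 1*62) + R(l(v(-5), -6)) = (21 - 1*62)*(-2 + (21 - 1*62)**2 + 6*(21 - 1*62))/(5 + (21 - 1*62)) + (-7 + (15 - 1*(-6))) = (21 - 62)*(-2 + (21 - 62)**2 + 6*(21 - 62))/(5 + (21 - 62)) + (-7 + (15 + 6)) = -41*(-2 + (-41)**2 + 6*(-41))/(5 - 41) + (-7 + 21) = -41*(-2 + 1681 - 246)/(-36) + 14 = -41*(-1/36)*1433 + 14 = 58753/36 + 14 = 59257/36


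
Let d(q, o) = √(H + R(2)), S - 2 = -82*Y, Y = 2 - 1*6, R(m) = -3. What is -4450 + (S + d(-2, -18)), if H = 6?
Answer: -4120 + √3 ≈ -4118.3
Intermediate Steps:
Y = -4 (Y = 2 - 6 = -4)
S = 330 (S = 2 - 82*(-4) = 2 + 328 = 330)
d(q, o) = √3 (d(q, o) = √(6 - 3) = √3)
-4450 + (S + d(-2, -18)) = -4450 + (330 + √3) = -4120 + √3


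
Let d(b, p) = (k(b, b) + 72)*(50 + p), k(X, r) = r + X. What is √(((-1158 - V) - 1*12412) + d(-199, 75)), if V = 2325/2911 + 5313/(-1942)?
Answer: I*√1735909721559124214/5653162 ≈ 233.06*I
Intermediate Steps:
V = -10950993/5653162 (V = 2325*(1/2911) + 5313*(-1/1942) = 2325/2911 - 5313/1942 = -10950993/5653162 ≈ -1.9371)
k(X, r) = X + r
d(b, p) = (50 + p)*(72 + 2*b) (d(b, p) = ((b + b) + 72)*(50 + p) = (2*b + 72)*(50 + p) = (72 + 2*b)*(50 + p) = (50 + p)*(72 + 2*b))
√(((-1158 - V) - 1*12412) + d(-199, 75)) = √(((-1158 - 1*(-10950993/5653162)) - 1*12412) + (3600 + 72*75 + 100*(-199) + 2*(-199)*75)) = √(((-1158 + 10950993/5653162) - 12412) + (3600 + 5400 - 19900 - 29850)) = √((-6535410603/5653162 - 12412) - 40750) = √(-76702457347/5653162 - 40750) = √(-307068808847/5653162) = I*√1735909721559124214/5653162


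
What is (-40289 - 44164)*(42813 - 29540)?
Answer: -1120944669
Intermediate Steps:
(-40289 - 44164)*(42813 - 29540) = -84453*13273 = -1120944669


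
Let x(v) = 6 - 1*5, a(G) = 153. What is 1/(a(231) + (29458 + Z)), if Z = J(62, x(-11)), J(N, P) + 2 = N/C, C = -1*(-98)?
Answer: 49/1450872 ≈ 3.3773e-5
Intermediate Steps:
x(v) = 1 (x(v) = 6 - 5 = 1)
C = 98
J(N, P) = -2 + N/98
Z = -67/49 (Z = -2 + (1/98)*62 = -2 + 31/49 = -67/49 ≈ -1.3673)
1/(a(231) + (29458 + Z)) = 1/(153 + (29458 - 67/49)) = 1/(153 + 1443375/49) = 1/(1450872/49) = 49/1450872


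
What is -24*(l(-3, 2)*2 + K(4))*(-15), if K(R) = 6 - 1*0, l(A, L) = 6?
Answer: 6480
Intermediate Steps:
K(R) = 6 (K(R) = 6 + 0 = 6)
-24*(l(-3, 2)*2 + K(4))*(-15) = -24*(6*2 + 6)*(-15) = -24*(12 + 6)*(-15) = -24*18*(-15) = -432*(-15) = 6480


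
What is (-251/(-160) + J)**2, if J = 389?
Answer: 3905125081/25600 ≈ 1.5254e+5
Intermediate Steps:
(-251/(-160) + J)**2 = (-251/(-160) + 389)**2 = (-251*(-1/160) + 389)**2 = (251/160 + 389)**2 = (62491/160)**2 = 3905125081/25600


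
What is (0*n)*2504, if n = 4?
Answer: 0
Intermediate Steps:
(0*n)*2504 = (0*4)*2504 = 0*2504 = 0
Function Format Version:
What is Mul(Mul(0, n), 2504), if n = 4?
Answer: 0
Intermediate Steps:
Mul(Mul(0, n), 2504) = Mul(Mul(0, 4), 2504) = Mul(0, 2504) = 0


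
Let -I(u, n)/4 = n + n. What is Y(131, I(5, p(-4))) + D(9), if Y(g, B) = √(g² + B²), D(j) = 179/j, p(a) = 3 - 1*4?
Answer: 179/9 + 5*√689 ≈ 151.13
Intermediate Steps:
p(a) = -1 (p(a) = 3 - 4 = -1)
I(u, n) = -8*n (I(u, n) = -4*(n + n) = -8*n)
Y(g, B) = √(B² + g²)
Y(131, I(5, p(-4))) + D(9) = √((-8*(-1))² + 131²) + 179/9 = √(8² + 17161) + 179*(⅑) = √(64 + 17161) + 179/9 = √17225 + 179/9 = 5*√689 + 179/9 = 179/9 + 5*√689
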